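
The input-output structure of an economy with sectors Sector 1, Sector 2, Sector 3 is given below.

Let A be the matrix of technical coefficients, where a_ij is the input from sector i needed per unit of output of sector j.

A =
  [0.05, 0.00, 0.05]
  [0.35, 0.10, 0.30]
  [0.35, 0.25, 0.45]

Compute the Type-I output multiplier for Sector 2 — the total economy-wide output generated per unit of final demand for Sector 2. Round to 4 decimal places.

I − A =
  [   0.95     0.00    -0.05]
  [  -0.35     0.90    -0.30]
  [  -0.35    -0.25     0.55]
Cofactors of I−A, C_ij = (−1)^(i+j)·(minor ij) (rows/columns in the sector order above):
  C_11 = (0.90)(0.55) − (-0.30)(-0.25) = 0.4200
  C_12 = −[(-0.35)(0.55) − (-0.30)(-0.35)] = 0.2975
  C_13 = (-0.35)(-0.25) − (0.90)(-0.35) = 0.4025
  C_21 = −[(0.00)(0.55) − (-0.05)(-0.25)] = 0.0125
  C_22 = (0.95)(0.55) − (-0.05)(-0.35) = 0.5050
  C_23 = −[(0.95)(-0.25) − (0.00)(-0.35)] = 0.2375
  C_31 = (0.00)(-0.30) − (-0.05)(0.90) = 0.0450
  C_32 = −[(0.95)(-0.30) − (-0.05)(-0.35)] = 0.3025
  C_33 = (0.95)(0.90) − (0.00)(-0.35) = 0.8550
det(I−A) = Σ_j (I−A)_1j·C_1j = (0.95)(0.4200) + (0.00)(0.2975) + (-0.05)(0.4025) = 0.378875
adj(I−A) = Cᵀ =
  [ 0.4200   0.0125   0.0450]
  [ 0.2975   0.5050   0.3025]
  [ 0.4025   0.2375   0.8550]
(I − A)⁻¹ = adj(I−A) / det(I−A) ≈
  [   1.10855     0.03299     0.11877]
  [   0.78522     1.33289     0.79842]
  [   1.06236     0.62686     2.25668]
The output multiplier for sector j is the column-j sum of the Leontief inverse (I − A)⁻¹ = adj(I−A) / det(I−A).
Column 2 of adj(I−A): (0.0125, 0.5050, 0.2375); det(I−A) = 0.378875.
m_2 = (0.0125 + 0.5050 + 0.2375) / 0.378875 = 0.755 / 0.378875 ≈ 1.9927.

m_2 = 1.9927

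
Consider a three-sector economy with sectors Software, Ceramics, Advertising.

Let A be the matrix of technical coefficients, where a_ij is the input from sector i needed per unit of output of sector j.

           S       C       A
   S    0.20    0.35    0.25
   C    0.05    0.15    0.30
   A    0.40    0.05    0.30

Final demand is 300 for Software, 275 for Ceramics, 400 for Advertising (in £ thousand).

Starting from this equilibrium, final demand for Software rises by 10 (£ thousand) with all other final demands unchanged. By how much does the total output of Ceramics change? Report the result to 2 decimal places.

Δx_C = 4.78

I − A =
  [   0.80    -0.35    -0.25]
  [  -0.05     0.85    -0.30]
  [  -0.40    -0.05     0.70]
Cofactors of I−A, C_ij = (−1)^(i+j)·(minor ij) (rows/columns in the sector order above):
  C_11 = (0.85)(0.70) − (-0.30)(-0.05) = 0.5800
  C_12 = −[(-0.05)(0.70) − (-0.30)(-0.40)] = 0.1550
  C_13 = (-0.05)(-0.05) − (0.85)(-0.40) = 0.3425
  C_21 = −[(-0.35)(0.70) − (-0.25)(-0.05)] = 0.2575
  C_22 = (0.80)(0.70) − (-0.25)(-0.40) = 0.4600
  C_23 = −[(0.80)(-0.05) − (-0.35)(-0.40)] = 0.1800
  C_31 = (-0.35)(-0.30) − (-0.25)(0.85) = 0.3175
  C_32 = −[(0.80)(-0.30) − (-0.25)(-0.05)] = 0.2525
  C_33 = (0.80)(0.85) − (-0.35)(-0.05) = 0.6625
det(I−A) = Σ_j (I−A)_1j·C_1j = (0.80)(0.5800) + (-0.35)(0.1550) + (-0.25)(0.3425) = 0.324125
adj(I−A) = Cᵀ =
  [ 0.5800   0.2575   0.3175]
  [ 0.1550   0.4600   0.2525]
  [ 0.3425   0.1800   0.6625]
(I − A)⁻¹ = adj(I−A) / det(I−A) ≈
  [   1.7894     0.7944     0.9796]
  [   0.4782     1.4192     0.7790]
  [   1.0567     0.5553     2.0440]
Δx = (I − A)⁻¹ Δd with Δd having +10 in the Software component and 0 elsewhere.
So Δx_C = L_CS · (+10), where L_CS = adj(I−A)_CS / det(I−A) = 0.1550 / 0.324125.
Δx_C = 0.1550 × (+10) / 0.324125 = 1.55 / 0.324125 ≈ 4.78.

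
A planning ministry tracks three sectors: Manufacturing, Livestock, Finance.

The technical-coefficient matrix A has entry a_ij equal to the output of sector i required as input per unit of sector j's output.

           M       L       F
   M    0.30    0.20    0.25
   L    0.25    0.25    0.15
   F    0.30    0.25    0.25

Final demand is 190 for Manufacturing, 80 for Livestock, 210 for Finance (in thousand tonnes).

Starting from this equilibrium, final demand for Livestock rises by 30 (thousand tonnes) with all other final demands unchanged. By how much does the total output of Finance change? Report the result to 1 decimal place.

I − A =
  [   0.70    -0.20    -0.25]
  [  -0.25     0.75    -0.15]
  [  -0.30    -0.25     0.75]
Cofactors of I−A, C_ij = (−1)^(i+j)·(minor ij) (rows/columns in the sector order above):
  C_11 = (0.75)(0.75) − (-0.15)(-0.25) = 0.5250
  C_12 = −[(-0.25)(0.75) − (-0.15)(-0.30)] = 0.2325
  C_13 = (-0.25)(-0.25) − (0.75)(-0.30) = 0.2875
  C_21 = −[(-0.20)(0.75) − (-0.25)(-0.25)] = 0.2125
  C_22 = (0.70)(0.75) − (-0.25)(-0.30) = 0.4500
  C_23 = −[(0.70)(-0.25) − (-0.20)(-0.30)] = 0.2350
  C_31 = (-0.20)(-0.15) − (-0.25)(0.75) = 0.2175
  C_32 = −[(0.70)(-0.15) − (-0.25)(-0.25)] = 0.1675
  C_33 = (0.70)(0.75) − (-0.20)(-0.25) = 0.4750
det(I−A) = Σ_j (I−A)_1j·C_1j = (0.70)(0.5250) + (-0.20)(0.2325) + (-0.25)(0.2875) = 0.249125
adj(I−A) = Cᵀ =
  [ 0.5250   0.2125   0.2175]
  [ 0.2325   0.4500   0.1675]
  [ 0.2875   0.2350   0.4750]
(I − A)⁻¹ = adj(I−A) / det(I−A) ≈
  [   2.1074     0.8530     0.8731]
  [   0.9333     1.8063     0.6724]
  [   1.1540     0.9433     1.9067]
Δx = (I − A)⁻¹ Δd with Δd having +30 in the Livestock component and 0 elsewhere.
So Δx_F = L_FL · (+30), where L_FL = adj(I−A)_FL / det(I−A) = 0.2350 / 0.249125.
Δx_F = 0.2350 × (+30) / 0.249125 = 7.05 / 0.249125 ≈ 28.3.

Δx_F = 28.3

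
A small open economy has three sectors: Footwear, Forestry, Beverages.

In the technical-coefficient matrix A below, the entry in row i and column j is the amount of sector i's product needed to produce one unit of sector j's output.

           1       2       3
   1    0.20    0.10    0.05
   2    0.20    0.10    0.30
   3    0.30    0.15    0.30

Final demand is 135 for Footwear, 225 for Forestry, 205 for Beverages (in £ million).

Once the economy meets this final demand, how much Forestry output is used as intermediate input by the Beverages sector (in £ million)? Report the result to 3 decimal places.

I − A =
  [   0.80    -0.10    -0.05]
  [  -0.20     0.90    -0.30]
  [  -0.30    -0.15     0.70]
Cofactors of I−A, C_ij = (−1)^(i+j)·(minor ij) (rows/columns in the sector order above):
  C_11 = (0.90)(0.70) − (-0.30)(-0.15) = 0.5850
  C_12 = −[(-0.20)(0.70) − (-0.30)(-0.30)] = 0.2300
  C_13 = (-0.20)(-0.15) − (0.90)(-0.30) = 0.3000
  C_21 = −[(-0.10)(0.70) − (-0.05)(-0.15)] = 0.0775
  C_22 = (0.80)(0.70) − (-0.05)(-0.30) = 0.5450
  C_23 = −[(0.80)(-0.15) − (-0.10)(-0.30)] = 0.1500
  C_31 = (-0.10)(-0.30) − (-0.05)(0.90) = 0.0750
  C_32 = −[(0.80)(-0.30) − (-0.05)(-0.20)] = 0.2500
  C_33 = (0.80)(0.90) − (-0.10)(-0.20) = 0.7000
det(I−A) = Σ_j (I−A)_1j·C_1j = (0.80)(0.5850) + (-0.10)(0.2300) + (-0.05)(0.3000) = 0.4300
adj(I−A) = Cᵀ =
  [ 0.5850   0.0775   0.0750]
  [ 0.2300   0.5450   0.2500]
  [ 0.3000   0.1500   0.7000]
(I − A)⁻¹ = adj(I−A) / det(I−A) ≈
  [   1.3605     0.1802     0.1744]
  [   0.5349     1.2674     0.5814]
  [   0.6977     0.3488     1.6279]
First solve x = (I − A)⁻¹ d = adj(I−A)·d / det(I−A); in particular x_3 = (0.3000·135 + 0.1500·225 + 0.7000·205) / 0.4300 = 217.75 / 0.4300 ≈ 506.39535.
Intermediate flow from 2 to 3: z_23 = a_23 · x_3 = 0.30 × 217.75 / 0.4300 = 65.325 / 0.4300 ≈ 151.919.

z_23 = 151.919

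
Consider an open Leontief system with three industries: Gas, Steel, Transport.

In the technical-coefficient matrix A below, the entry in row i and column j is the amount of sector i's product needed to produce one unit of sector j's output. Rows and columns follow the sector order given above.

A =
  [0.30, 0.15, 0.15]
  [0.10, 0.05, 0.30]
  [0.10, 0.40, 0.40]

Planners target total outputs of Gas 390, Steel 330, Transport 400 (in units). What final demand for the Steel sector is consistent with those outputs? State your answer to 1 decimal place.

d_2 = 154.5

I − A =
  [   0.70    -0.15    -0.15]
  [  -0.10     0.95    -0.30]
  [  -0.10    -0.40     0.60]
d = (I − A) x:
  d_1 = (+0.70)·390 + (-0.15)·330 + (-0.15)·400 = 163.5
  d_2 = (-0.10)·390 + (+0.95)·330 + (-0.30)·400 = 154.5
  d_3 = (-0.10)·390 + (-0.40)·330 + (+0.60)·400 = 69.0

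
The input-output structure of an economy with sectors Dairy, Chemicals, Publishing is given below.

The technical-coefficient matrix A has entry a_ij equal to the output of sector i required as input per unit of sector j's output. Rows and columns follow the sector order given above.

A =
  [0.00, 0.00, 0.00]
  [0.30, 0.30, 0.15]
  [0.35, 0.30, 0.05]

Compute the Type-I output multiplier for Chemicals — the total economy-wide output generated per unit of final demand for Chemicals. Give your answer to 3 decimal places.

m_2 = 2.016

I − A =
  [   1.00     0.00     0.00]
  [  -0.30     0.70    -0.15]
  [  -0.35    -0.30     0.95]
Cofactors of I−A, C_ij = (−1)^(i+j)·(minor ij) (rows/columns in the sector order above):
  C_11 = (0.70)(0.95) − (-0.15)(-0.30) = 0.6200
  C_12 = −[(-0.30)(0.95) − (-0.15)(-0.35)] = 0.3375
  C_13 = (-0.30)(-0.30) − (0.70)(-0.35) = 0.3350
  C_21 = −[(0.00)(0.95) − (0.00)(-0.30)] = 0.0000
  C_22 = (1.00)(0.95) − (0.00)(-0.35) = 0.9500
  C_23 = −[(1.00)(-0.30) − (0.00)(-0.35)] = 0.3000
  C_31 = (0.00)(-0.15) − (0.00)(0.70) = 0.0000
  C_32 = −[(1.00)(-0.15) − (0.00)(-0.30)] = 0.1500
  C_33 = (1.00)(0.70) − (0.00)(-0.30) = 0.7000
det(I−A) = Σ_j (I−A)_1j·C_1j = (1.00)(0.6200) + (0.00)(0.3375) + (0.00)(0.3350) = 0.6200
adj(I−A) = Cᵀ =
  [ 0.6200   0.0000   0.0000]
  [ 0.3375   0.9500   0.1500]
  [ 0.3350   0.3000   0.7000]
(I − A)⁻¹ = adj(I−A) / det(I−A) ≈
  [   1.0000     0.0000     0.0000]
  [   0.5444     1.5323     0.2419]
  [   0.5403     0.4839     1.1290]
The output multiplier for sector j is the column-j sum of the Leontief inverse (I − A)⁻¹ = adj(I−A) / det(I−A).
Column 2 of adj(I−A): (0.0000, 0.9500, 0.3000); det(I−A) = 0.6200.
m_2 = (0.0000 + 0.9500 + 0.3000) / 0.6200 = 1.25 / 0.6200 ≈ 2.016.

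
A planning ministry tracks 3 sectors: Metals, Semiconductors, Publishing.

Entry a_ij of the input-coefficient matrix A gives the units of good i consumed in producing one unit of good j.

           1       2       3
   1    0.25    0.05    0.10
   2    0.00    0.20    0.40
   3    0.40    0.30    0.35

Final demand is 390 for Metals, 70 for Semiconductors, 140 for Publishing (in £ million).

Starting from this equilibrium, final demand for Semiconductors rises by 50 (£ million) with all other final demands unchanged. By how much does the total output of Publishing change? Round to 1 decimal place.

I − A =
  [   0.75    -0.05    -0.10]
  [   0.00     0.80    -0.40]
  [  -0.40    -0.30     0.65]
Cofactors of I−A, C_ij = (−1)^(i+j)·(minor ij) (rows/columns in the sector order above):
  C_11 = (0.80)(0.65) − (-0.40)(-0.30) = 0.4000
  C_12 = −[(0.00)(0.65) − (-0.40)(-0.40)] = 0.1600
  C_13 = (0.00)(-0.30) − (0.80)(-0.40) = 0.3200
  C_21 = −[(-0.05)(0.65) − (-0.10)(-0.30)] = 0.0625
  C_22 = (0.75)(0.65) − (-0.10)(-0.40) = 0.4475
  C_23 = −[(0.75)(-0.30) − (-0.05)(-0.40)] = 0.2450
  C_31 = (-0.05)(-0.40) − (-0.10)(0.80) = 0.1000
  C_32 = −[(0.75)(-0.40) − (-0.10)(0.00)] = 0.3000
  C_33 = (0.75)(0.80) − (-0.05)(0.00) = 0.6000
det(I−A) = Σ_j (I−A)_1j·C_1j = (0.75)(0.4000) + (-0.05)(0.1600) + (-0.10)(0.3200) = 0.2600
adj(I−A) = Cᵀ =
  [ 0.4000   0.0625   0.1000]
  [ 0.1600   0.4475   0.3000]
  [ 0.3200   0.2450   0.6000]
(I − A)⁻¹ = adj(I−A) / det(I−A) ≈
  [   1.5385     0.2404     0.3846]
  [   0.6154     1.7212     1.1538]
  [   1.2308     0.9423     2.3077]
Δx = (I − A)⁻¹ Δd with Δd having +50 in the Semiconductors component and 0 elsewhere.
So Δx_3 = L_32 · (+50), where L_32 = adj(I−A)_32 / det(I−A) = 0.2450 / 0.2600.
Δx_3 = 0.2450 × (+50) / 0.2600 = 12.25 / 0.2600 ≈ 47.1.

Δx_3 = 47.1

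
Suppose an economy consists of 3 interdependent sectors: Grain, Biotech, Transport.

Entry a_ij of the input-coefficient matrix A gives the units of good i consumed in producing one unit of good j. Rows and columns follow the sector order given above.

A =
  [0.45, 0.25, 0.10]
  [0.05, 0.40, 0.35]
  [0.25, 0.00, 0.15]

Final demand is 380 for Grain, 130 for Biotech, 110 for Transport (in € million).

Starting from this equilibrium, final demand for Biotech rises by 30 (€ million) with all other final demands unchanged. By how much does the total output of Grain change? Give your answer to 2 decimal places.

I − A =
  [   0.55    -0.25    -0.10]
  [  -0.05     0.60    -0.35]
  [  -0.25     0.00     0.85]
Cofactors of I−A, C_ij = (−1)^(i+j)·(minor ij) (rows/columns in the sector order above):
  C_11 = (0.60)(0.85) − (-0.35)(0.00) = 0.5100
  C_12 = −[(-0.05)(0.85) − (-0.35)(-0.25)] = 0.1300
  C_13 = (-0.05)(0.00) − (0.60)(-0.25) = 0.1500
  C_21 = −[(-0.25)(0.85) − (-0.10)(0.00)] = 0.2125
  C_22 = (0.55)(0.85) − (-0.10)(-0.25) = 0.4425
  C_23 = −[(0.55)(0.00) − (-0.25)(-0.25)] = 0.0625
  C_31 = (-0.25)(-0.35) − (-0.10)(0.60) = 0.1475
  C_32 = −[(0.55)(-0.35) − (-0.10)(-0.05)] = 0.1975
  C_33 = (0.55)(0.60) − (-0.25)(-0.05) = 0.3175
det(I−A) = Σ_j (I−A)_1j·C_1j = (0.55)(0.5100) + (-0.25)(0.1300) + (-0.10)(0.1500) = 0.2330
adj(I−A) = Cᵀ =
  [ 0.5100   0.2125   0.1475]
  [ 0.1300   0.4425   0.1975]
  [ 0.1500   0.0625   0.3175]
(I − A)⁻¹ = adj(I−A) / det(I−A) ≈
  [   2.1888     0.9120     0.6330]
  [   0.5579     1.8991     0.8476]
  [   0.6438     0.2682     1.3627]
Δx = (I − A)⁻¹ Δd with Δd having +30 in the Biotech component and 0 elsewhere.
So Δx_G = L_GB · (+30), where L_GB = adj(I−A)_GB / det(I−A) = 0.2125 / 0.2330.
Δx_G = 0.2125 × (+30) / 0.2330 = 6.375 / 0.2330 ≈ 27.36.

Δx_G = 27.36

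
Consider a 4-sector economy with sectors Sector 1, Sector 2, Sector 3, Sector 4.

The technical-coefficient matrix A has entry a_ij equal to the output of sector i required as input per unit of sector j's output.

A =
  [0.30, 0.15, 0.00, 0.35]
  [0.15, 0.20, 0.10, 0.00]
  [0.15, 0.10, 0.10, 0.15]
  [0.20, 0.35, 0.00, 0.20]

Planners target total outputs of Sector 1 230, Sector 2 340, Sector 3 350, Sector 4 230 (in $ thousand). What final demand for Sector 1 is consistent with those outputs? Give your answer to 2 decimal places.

d_1 = 29.50

I − A =
  [   0.70    -0.15     0.00    -0.35]
  [  -0.15     0.80    -0.10     0.00]
  [  -0.15    -0.10     0.90    -0.15]
  [  -0.20    -0.35     0.00     0.80]
d = (I − A) x:
  d_1 = (+0.70)·230 + (-0.15)·340 + (+0.00)·350 + (-0.35)·230 = 29.50
  d_2 = (-0.15)·230 + (+0.80)·340 + (-0.10)·350 + (+0.00)·230 = 202.50
  d_3 = (-0.15)·230 + (-0.10)·340 + (+0.90)·350 + (-0.15)·230 = 212.00
  d_4 = (-0.20)·230 + (-0.35)·340 + (+0.00)·350 + (+0.80)·230 = 19.00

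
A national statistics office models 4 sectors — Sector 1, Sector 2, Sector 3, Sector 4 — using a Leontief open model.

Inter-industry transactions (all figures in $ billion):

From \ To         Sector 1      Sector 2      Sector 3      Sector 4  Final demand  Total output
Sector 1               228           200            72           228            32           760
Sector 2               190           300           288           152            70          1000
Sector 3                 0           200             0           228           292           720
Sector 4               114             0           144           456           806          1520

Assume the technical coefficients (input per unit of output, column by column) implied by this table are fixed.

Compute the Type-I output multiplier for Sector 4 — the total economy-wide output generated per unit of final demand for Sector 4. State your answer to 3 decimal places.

Technical coefficients a_ij = z_ij / X_j:
  a_11 = 228/760 = 0.30, a_21 = 190/760 = 0.25, a_31 = 0/760 = 0.00, a_41 = 114/760 = 0.15
  a_12 = 200/1000 = 0.20, a_22 = 300/1000 = 0.30, a_32 = 200/1000 = 0.20, a_42 = 0/1000 = 0.00
  a_13 = 72/720 = 0.10, a_23 = 288/720 = 0.40, a_33 = 0/720 = 0.00, a_43 = 144/720 = 0.20
  a_14 = 228/1520 = 0.15, a_24 = 152/1520 = 0.10, a_34 = 228/1520 = 0.15, a_44 = 456/1520 = 0.30
I − A =
  [   0.70    -0.20    -0.10    -0.15]
  [  -0.25     0.70    -0.40    -0.10]
  [   0.00    -0.20     1.00    -0.15]
  [  -0.15     0.00    -0.20     0.70]
Compute the cofactors C_ij = (−1)^(i+j)·(3×3 minor ij) of I−A; the adjugate is their transpose:
adj(I−A) = Cᵀ =
  [ 0.40900   0.15400   0.13000   0.13750]
  [ 0.19150   0.44425   0.22750   0.15325]
  [ 0.05375   0.09800   0.28925   0.08750]
  [ 0.10300   0.06100   0.11050   0.37900]
det(I−A) = Σ_j (I−A)_1j·C_1j = (0.70)(0.40900) + (-0.20)(0.19150) + (-0.10)(0.05375) + (-0.15)(0.10300) = 0.227175
(I − A)⁻¹ = adj(I−A) / det(I−A) ≈
  [   1.8004     0.6779     0.5722     0.6053]
  [   0.8430     1.9555     1.0014     0.6746]
  [   0.2366     0.4314     1.2732     0.3852]
  [   0.4534     0.2685     0.4864     1.6683]
The output multiplier for sector j is the column-j sum of the Leontief inverse (I − A)⁻¹ = adj(I−A) / det(I−A).
Column 4 of adj(I−A): (0.13750, 0.15325, 0.08750, 0.37900); det(I−A) = 0.227175.
m_4 = (0.13750 + 0.15325 + 0.08750 + 0.37900) / 0.227175 = 0.75725 / 0.227175 ≈ 3.333.

m_4 = 3.333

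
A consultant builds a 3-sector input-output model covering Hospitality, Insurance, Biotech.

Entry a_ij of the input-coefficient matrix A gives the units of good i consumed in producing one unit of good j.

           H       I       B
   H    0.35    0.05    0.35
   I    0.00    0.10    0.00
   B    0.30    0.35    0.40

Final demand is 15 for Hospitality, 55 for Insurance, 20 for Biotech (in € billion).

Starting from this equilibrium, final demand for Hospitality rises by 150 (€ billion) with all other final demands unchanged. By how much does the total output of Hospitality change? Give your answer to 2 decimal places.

I − A =
  [   0.65    -0.05    -0.35]
  [   0.00     0.90     0.00]
  [  -0.30    -0.35     0.60]
Cofactors of I−A, C_ij = (−1)^(i+j)·(minor ij) (rows/columns in the sector order above):
  C_11 = (0.90)(0.60) − (0.00)(-0.35) = 0.5400
  C_12 = −[(0.00)(0.60) − (0.00)(-0.30)] = 0.0000
  C_13 = (0.00)(-0.35) − (0.90)(-0.30) = 0.2700
  C_21 = −[(-0.05)(0.60) − (-0.35)(-0.35)] = 0.1525
  C_22 = (0.65)(0.60) − (-0.35)(-0.30) = 0.2850
  C_23 = −[(0.65)(-0.35) − (-0.05)(-0.30)] = 0.2425
  C_31 = (-0.05)(0.00) − (-0.35)(0.90) = 0.3150
  C_32 = −[(0.65)(0.00) − (-0.35)(0.00)] = 0.0000
  C_33 = (0.65)(0.90) − (-0.05)(0.00) = 0.5850
det(I−A) = Σ_j (I−A)_1j·C_1j = (0.65)(0.5400) + (-0.05)(0.0000) + (-0.35)(0.2700) = 0.2565
adj(I−A) = Cᵀ =
  [ 0.5400   0.1525   0.3150]
  [ 0.0000   0.2850   0.0000]
  [ 0.2700   0.2425   0.5850]
(I − A)⁻¹ = adj(I−A) / det(I−A) ≈
  [   2.1053     0.5945     1.2281]
  [   0.0000     1.1111     0.0000]
  [   1.0526     0.9454     2.2807]
Δx = (I − A)⁻¹ Δd with Δd having +150 in the Hospitality component and 0 elsewhere.
So Δx_H = L_HH · (+150), where L_HH = adj(I−A)_HH / det(I−A) = 0.5400 / 0.2565.
Δx_H = 0.5400 × (+150) / 0.2565 = 81.00 / 0.2565 ≈ 315.79.

Δx_H = 315.79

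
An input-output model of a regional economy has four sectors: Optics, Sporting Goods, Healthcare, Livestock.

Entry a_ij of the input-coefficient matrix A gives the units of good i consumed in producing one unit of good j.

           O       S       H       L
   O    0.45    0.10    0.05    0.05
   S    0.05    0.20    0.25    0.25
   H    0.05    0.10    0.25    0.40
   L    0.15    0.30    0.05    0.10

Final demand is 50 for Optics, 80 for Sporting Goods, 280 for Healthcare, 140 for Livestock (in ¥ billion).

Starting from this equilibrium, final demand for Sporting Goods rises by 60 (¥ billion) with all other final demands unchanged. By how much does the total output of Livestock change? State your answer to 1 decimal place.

I − A =
  [   0.55    -0.10    -0.05    -0.05]
  [  -0.05     0.80    -0.25    -0.25]
  [  -0.05    -0.10     0.75    -0.40]
  [  -0.15    -0.30    -0.05     0.90]
Compute the cofactors C_ij = (−1)^(i+j)·(3×3 minor ij) of I−A; the adjugate is their transpose:
adj(I−A) = Cᵀ =
  [ 0.41400   0.08750   0.06175   0.07475]
  [ 0.08775   0.34925   0.13300   0.16100]
  [ 0.09450   0.12600   0.33975   0.19125]
  [ 0.10350   0.13800   0.07350   0.30900]
det(I−A) = Σ_j (I−A)_1j·C_1j = (0.55)(0.41400) + (-0.10)(0.08775) + (-0.05)(0.09450) + (-0.05)(0.10350) = 0.209025
(I − A)⁻¹ = adj(I−A) / det(I−A) ≈
  [   1.9806     0.4186     0.2954     0.3576]
  [   0.4198     1.6709     0.6363     0.7702]
  [   0.4521     0.6028     1.6254     0.9150]
  [   0.4952     0.6602     0.3516     1.4783]
Δx = (I − A)⁻¹ Δd with Δd having +60 in the Sporting Goods component and 0 elsewhere.
So Δx_L = L_LS · (+60), where L_LS = adj(I−A)_LS / det(I−A) = 0.13800 / 0.209025.
Δx_L = 0.13800 × (+60) / 0.209025 = 8.28 / 0.209025 ≈ 39.6.

Δx_L = 39.6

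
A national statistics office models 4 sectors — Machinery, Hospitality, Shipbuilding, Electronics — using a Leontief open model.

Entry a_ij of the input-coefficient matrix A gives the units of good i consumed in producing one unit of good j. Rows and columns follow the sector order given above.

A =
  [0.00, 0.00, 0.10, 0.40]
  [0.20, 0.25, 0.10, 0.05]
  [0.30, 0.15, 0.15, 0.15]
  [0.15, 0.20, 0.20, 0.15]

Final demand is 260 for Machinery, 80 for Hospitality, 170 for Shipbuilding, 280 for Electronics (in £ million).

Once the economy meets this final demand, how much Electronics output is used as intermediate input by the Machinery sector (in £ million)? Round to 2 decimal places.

I − A =
  [   1.00     0.00    -0.10    -0.40]
  [  -0.20     0.75    -0.10    -0.05]
  [  -0.30    -0.15     0.85    -0.15]
  [  -0.15    -0.20    -0.20     0.85]
Compute the cofactors C_ij = (−1)^(i+j)·(3×3 minor ij) of I−A; the adjugate is their transpose:
adj(I−A) = Cᵀ =
  [ 0.493625   0.095750   0.130750   0.261000]
  [ 0.175625   0.589750   0.122750   0.139000]
  [ 0.237750   0.172500   0.566500   0.222000]
  [ 0.184375   0.196250   0.185250   0.597000]
det(I−A) = Σ_j (I−A)_1j·C_1j = (1.00)(0.493625) + (0.00)(0.175625) + (-0.10)(0.237750) + (-0.40)(0.184375) = 0.3961
(I − A)⁻¹ = adj(I−A) / det(I−A) ≈
  [   1.2462     0.2417     0.3301     0.6589]
  [   0.4434     1.4889     0.3099     0.3509]
  [   0.6002     0.4355     1.4302     0.5605]
  [   0.4655     0.4955     0.4677     1.5072]
First solve x = (I − A)⁻¹ d = adj(I−A)·d / det(I−A); in particular x_1 = (0.493625·260 + 0.095750·80 + 0.130750·170 + 0.261000·280) / 0.3961 = 231.31 / 0.3961 ≈ 583.9687.
Intermediate flow from 4 to 1: z_41 = a_41 · x_1 = 0.15 × 231.31 / 0.3961 = 34.6965 / 0.3961 ≈ 87.60.

z_41 = 87.60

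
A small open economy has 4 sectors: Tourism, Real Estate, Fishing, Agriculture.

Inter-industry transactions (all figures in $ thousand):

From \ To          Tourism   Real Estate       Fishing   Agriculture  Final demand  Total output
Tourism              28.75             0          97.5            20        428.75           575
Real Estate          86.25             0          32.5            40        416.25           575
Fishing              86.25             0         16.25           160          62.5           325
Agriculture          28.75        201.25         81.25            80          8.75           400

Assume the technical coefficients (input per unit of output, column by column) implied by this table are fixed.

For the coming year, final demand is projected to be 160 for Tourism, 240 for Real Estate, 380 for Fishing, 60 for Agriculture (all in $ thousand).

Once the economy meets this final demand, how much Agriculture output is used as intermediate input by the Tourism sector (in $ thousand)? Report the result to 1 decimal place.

z_41 = 20.3

Technical coefficients a_ij = z_ij / X_j:
  a_11 = 28.75/575 = 0.05, a_21 = 86.25/575 = 0.15, a_31 = 86.25/575 = 0.15, a_41 = 28.75/575 = 0.05
  a_12 = 0/575 = 0.00, a_22 = 0/575 = 0.00, a_32 = 0/575 = 0.00, a_42 = 201.25/575 = 0.35
  a_13 = 97.5/325 = 0.30, a_23 = 32.5/325 = 0.10, a_33 = 16.25/325 = 0.05, a_43 = 81.25/325 = 0.25
  a_14 = 20/400 = 0.05, a_24 = 40/400 = 0.10, a_34 = 160/400 = 0.40, a_44 = 80/400 = 0.20
I − A =
  [   0.95     0.00    -0.30    -0.05]
  [  -0.15     1.00    -0.10    -0.10]
  [  -0.15     0.00     0.95    -0.40]
  [  -0.05    -0.35    -0.25     0.80]
Compute the cofactors C_ij = (−1)^(i+j)·(3×3 minor ij) of I−A; the adjugate is their transpose:
adj(I−A) = Cᵀ =
  [ 0.612750   0.058625   0.243750   0.167500]
  [ 0.121500   0.580750   0.138875   0.149625]
  [ 0.155750   0.135625   0.721625   0.387500]
  [ 0.140125   0.300125   0.301500   0.857500]
det(I−A) = Σ_j (I−A)_1j·C_1j = (0.95)(0.612750) + (0.00)(0.121500) + (-0.30)(0.155750) + (-0.05)(0.140125) = 0.52838125
(I − A)⁻¹ = adj(I−A) / det(I−A) ≈
  [   1.1597     0.1110     0.4613     0.3170]
  [   0.2299     1.0991     0.2628     0.2832]
  [   0.2948     0.2567     1.3657     0.7334]
  [   0.2652     0.5680     0.5706     1.6229]
First solve x = (I − A)⁻¹ d = adj(I−A)·d / det(I−A); in particular x_1 = (0.612750·160 + 0.058625·240 + 0.243750·380 + 0.167500·60) / 0.52838125 = 214.785 / 0.52838125 ≈ 406.496.
Intermediate flow from 4 to 1: z_41 = a_41 · x_1 = 0.05 × 214.785 / 0.52838125 = 10.73925 / 0.52838125 ≈ 20.3.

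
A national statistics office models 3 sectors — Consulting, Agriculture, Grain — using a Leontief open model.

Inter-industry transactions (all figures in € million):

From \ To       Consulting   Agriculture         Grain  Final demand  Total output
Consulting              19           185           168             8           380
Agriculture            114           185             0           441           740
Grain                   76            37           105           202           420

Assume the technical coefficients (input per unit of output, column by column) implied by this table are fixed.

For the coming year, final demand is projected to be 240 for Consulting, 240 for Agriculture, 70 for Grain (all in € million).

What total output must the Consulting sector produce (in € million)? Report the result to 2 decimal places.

x_1 = 499.36

Technical coefficients a_ij = z_ij / X_j:
  a_11 = 19/380 = 0.05, a_21 = 114/380 = 0.30, a_31 = 76/380 = 0.20
  a_12 = 185/740 = 0.25, a_22 = 185/740 = 0.25, a_32 = 37/740 = 0.05
  a_13 = 168/420 = 0.40, a_23 = 0/420 = 0.00, a_33 = 105/420 = 0.25
I − A =
  [   0.95    -0.25    -0.40]
  [  -0.30     0.75     0.00]
  [  -0.20    -0.05     0.75]
Cofactors of I−A, C_ij = (−1)^(i+j)·(minor ij) (rows/columns in the sector order above):
  C_11 = (0.75)(0.75) − (0.00)(-0.05) = 0.5625
  C_12 = −[(-0.30)(0.75) − (0.00)(-0.20)] = 0.2250
  C_13 = (-0.30)(-0.05) − (0.75)(-0.20) = 0.1650
  C_21 = −[(-0.25)(0.75) − (-0.40)(-0.05)] = 0.2075
  C_22 = (0.95)(0.75) − (-0.40)(-0.20) = 0.6325
  C_23 = −[(0.95)(-0.05) − (-0.25)(-0.20)] = 0.0975
  C_31 = (-0.25)(0.00) − (-0.40)(0.75) = 0.3000
  C_32 = −[(0.95)(0.00) − (-0.40)(-0.30)] = 0.1200
  C_33 = (0.95)(0.75) − (-0.25)(-0.30) = 0.6375
det(I−A) = Σ_j (I−A)_1j·C_1j = (0.95)(0.5625) + (-0.25)(0.2250) + (-0.40)(0.1650) = 0.412125
adj(I−A) = Cᵀ =
  [ 0.5625   0.2075   0.3000]
  [ 0.2250   0.6325   0.1200]
  [ 0.1650   0.0975   0.6375]
(I − A)⁻¹ = adj(I−A) / det(I−A) ≈
  [   1.3649     0.5035     0.7279]
  [   0.5460     1.5347     0.2912]
  [   0.4004     0.2366     1.5469]
x = (I − A)⁻¹ d = adj(I−A)·d / det(I−A), with det(I−A) = 0.412125:
  x_1 = (0.5625·240 + 0.2075·240 + 0.3000·70) / 0.412125 = 205.80 / 0.412125 ≈ 499.36
  x_2 = (0.2250·240 + 0.6325·240 + 0.1200·70) / 0.412125 = 214.20 / 0.412125 ≈ 519.75
  x_3 = (0.1650·240 + 0.0975·240 + 0.6375·70) / 0.412125 = 107.625 / 0.412125 ≈ 261.15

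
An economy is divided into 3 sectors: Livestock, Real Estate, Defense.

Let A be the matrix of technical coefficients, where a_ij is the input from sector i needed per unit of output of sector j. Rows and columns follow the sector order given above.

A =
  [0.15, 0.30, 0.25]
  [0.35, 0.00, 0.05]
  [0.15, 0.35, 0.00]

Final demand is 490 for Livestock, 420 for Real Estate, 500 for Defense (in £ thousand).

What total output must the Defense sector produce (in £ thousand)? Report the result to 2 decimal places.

I − A =
  [   0.85    -0.30    -0.25]
  [  -0.35     1.00    -0.05]
  [  -0.15    -0.35     1.00]
Cofactors of I−A, C_ij = (−1)^(i+j)·(minor ij) (rows/columns in the sector order above):
  C_11 = (1.00)(1.00) − (-0.05)(-0.35) = 0.9825
  C_12 = −[(-0.35)(1.00) − (-0.05)(-0.15)] = 0.3575
  C_13 = (-0.35)(-0.35) − (1.00)(-0.15) = 0.2725
  C_21 = −[(-0.30)(1.00) − (-0.25)(-0.35)] = 0.3875
  C_22 = (0.85)(1.00) − (-0.25)(-0.15) = 0.8125
  C_23 = −[(0.85)(-0.35) − (-0.30)(-0.15)] = 0.3425
  C_31 = (-0.30)(-0.05) − (-0.25)(1.00) = 0.2650
  C_32 = −[(0.85)(-0.05) − (-0.25)(-0.35)] = 0.1300
  C_33 = (0.85)(1.00) − (-0.30)(-0.35) = 0.7450
det(I−A) = Σ_j (I−A)_1j·C_1j = (0.85)(0.9825) + (-0.30)(0.3575) + (-0.25)(0.2725) = 0.65975
adj(I−A) = Cᵀ =
  [ 0.9825   0.3875   0.2650]
  [ 0.3575   0.8125   0.1300]
  [ 0.2725   0.3425   0.7450]
(I − A)⁻¹ = adj(I−A) / det(I−A) ≈
  [   1.4892     0.5873     0.4017]
  [   0.5419     1.2315     0.1970]
  [   0.4130     0.5191     1.1292]
x = (I − A)⁻¹ d = adj(I−A)·d / det(I−A), with det(I−A) = 0.65975:
  x_L = (0.9825·490 + 0.3875·420 + 0.2650·500) / 0.65975 = 776.675 / 0.65975 ≈ 1177.23
  x_R = (0.3575·490 + 0.8125·420 + 0.1300·500) / 0.65975 = 581.425 / 0.65975 ≈ 881.28
  x_D = (0.2725·490 + 0.3425·420 + 0.7450·500) / 0.65975 = 649.875 / 0.65975 ≈ 985.03

x_D = 985.03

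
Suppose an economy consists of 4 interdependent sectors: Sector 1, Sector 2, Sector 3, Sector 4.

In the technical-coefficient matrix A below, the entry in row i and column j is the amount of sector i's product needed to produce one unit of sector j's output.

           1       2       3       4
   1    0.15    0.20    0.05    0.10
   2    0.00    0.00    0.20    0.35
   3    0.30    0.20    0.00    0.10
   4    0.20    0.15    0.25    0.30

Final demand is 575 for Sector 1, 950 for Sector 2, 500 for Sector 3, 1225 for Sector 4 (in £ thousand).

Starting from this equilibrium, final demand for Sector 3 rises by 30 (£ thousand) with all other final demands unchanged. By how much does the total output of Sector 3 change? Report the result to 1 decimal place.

Δx_3 = 36.8

I − A =
  [   0.85    -0.20    -0.05    -0.10]
  [   0.00     1.00    -0.20    -0.35]
  [  -0.30    -0.20     1.00    -0.10]
  [  -0.20    -0.15    -0.25     0.70]
Compute the cofactors C_ij = (−1)^(i+j)·(3×3 minor ij) of I−A; the adjugate is their transpose:
adj(I−A) = Cᵀ =
  [ 0.574000   0.162750   0.105875   0.178500]
  [ 0.142250   0.534750   0.192875   0.315250]
  [ 0.228250   0.178250   0.516375   0.195500]
  [ 0.276000   0.224750   0.256000   0.789000]
det(I−A) = Σ_j (I−A)_1j·C_1j = (0.85)(0.574000) + (-0.20)(0.142250) + (-0.05)(0.228250) + (-0.10)(0.276000) = 0.4204375
(I − A)⁻¹ = adj(I−A) / det(I−A) ≈
  [   1.3652     0.3871     0.2518     0.4246]
  [   0.3383     1.2719     0.4587     0.7498]
  [   0.5429     0.4240     1.2282     0.4650]
  [   0.6565     0.5346     0.6089     1.8766]
Δx = (I − A)⁻¹ Δd with Δd having +30 in the Sector 3 component and 0 elsewhere.
So Δx_3 = L_33 · (+30), where L_33 = adj(I−A)_33 / det(I−A) = 0.516375 / 0.4204375.
Δx_3 = 0.516375 × (+30) / 0.4204375 = 15.49125 / 0.4204375 ≈ 36.8.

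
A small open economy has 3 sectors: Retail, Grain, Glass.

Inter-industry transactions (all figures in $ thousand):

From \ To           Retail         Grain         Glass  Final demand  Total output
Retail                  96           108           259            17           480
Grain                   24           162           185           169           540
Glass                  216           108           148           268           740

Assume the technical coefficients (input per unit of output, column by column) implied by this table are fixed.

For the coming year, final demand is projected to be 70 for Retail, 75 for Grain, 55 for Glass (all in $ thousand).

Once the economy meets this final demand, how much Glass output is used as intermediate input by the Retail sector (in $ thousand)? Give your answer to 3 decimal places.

Technical coefficients a_ij = z_ij / X_j:
  a_11 = 96/480 = 0.20, a_21 = 24/480 = 0.05, a_31 = 216/480 = 0.45
  a_12 = 108/540 = 0.20, a_22 = 162/540 = 0.30, a_32 = 108/540 = 0.20
  a_13 = 259/740 = 0.35, a_23 = 185/740 = 0.25, a_33 = 148/740 = 0.20
I − A =
  [   0.80    -0.20    -0.35]
  [  -0.05     0.70    -0.25]
  [  -0.45    -0.20     0.80]
Cofactors of I−A, C_ij = (−1)^(i+j)·(minor ij) (rows/columns in the sector order above):
  C_11 = (0.70)(0.80) − (-0.25)(-0.20) = 0.5100
  C_12 = −[(-0.05)(0.80) − (-0.25)(-0.45)] = 0.1525
  C_13 = (-0.05)(-0.20) − (0.70)(-0.45) = 0.3250
  C_21 = −[(-0.20)(0.80) − (-0.35)(-0.20)] = 0.2300
  C_22 = (0.80)(0.80) − (-0.35)(-0.45) = 0.4825
  C_23 = −[(0.80)(-0.20) − (-0.20)(-0.45)] = 0.2500
  C_31 = (-0.20)(-0.25) − (-0.35)(0.70) = 0.2950
  C_32 = −[(0.80)(-0.25) − (-0.35)(-0.05)] = 0.2175
  C_33 = (0.80)(0.70) − (-0.20)(-0.05) = 0.5500
det(I−A) = Σ_j (I−A)_1j·C_1j = (0.80)(0.5100) + (-0.20)(0.1525) + (-0.35)(0.3250) = 0.26375
adj(I−A) = Cᵀ =
  [ 0.5100   0.2300   0.2950]
  [ 0.1525   0.4825   0.2175]
  [ 0.3250   0.2500   0.5500]
(I − A)⁻¹ = adj(I−A) / det(I−A) ≈
  [   1.9336     0.8720     1.1185]
  [   0.5782     1.8294     0.8246]
  [   1.2322     0.9479     2.0853]
First solve x = (I − A)⁻¹ d = adj(I−A)·d / det(I−A); in particular x_1 = (0.5100·70 + 0.2300·75 + 0.2950·55) / 0.26375 = 69.175 / 0.26375 ≈ 262.27488.
Intermediate flow from 3 to 1: z_31 = a_31 · x_1 = 0.45 × 69.175 / 0.26375 = 31.12875 / 0.26375 ≈ 118.024.

z_31 = 118.024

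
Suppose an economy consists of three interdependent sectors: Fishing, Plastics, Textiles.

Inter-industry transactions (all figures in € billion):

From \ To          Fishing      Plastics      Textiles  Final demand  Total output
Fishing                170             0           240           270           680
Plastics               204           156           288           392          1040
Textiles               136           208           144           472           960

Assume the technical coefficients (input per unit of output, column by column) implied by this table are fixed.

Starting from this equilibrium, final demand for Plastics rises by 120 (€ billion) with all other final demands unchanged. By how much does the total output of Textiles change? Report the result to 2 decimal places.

Technical coefficients a_ij = z_ij / X_j:
  a_11 = 170/680 = 0.25, a_21 = 204/680 = 0.30, a_31 = 136/680 = 0.20
  a_12 = 0/1040 = 0.00, a_22 = 156/1040 = 0.15, a_32 = 208/1040 = 0.20
  a_13 = 240/960 = 0.25, a_23 = 288/960 = 0.30, a_33 = 144/960 = 0.15
I − A =
  [   0.75     0.00    -0.25]
  [  -0.30     0.85    -0.30]
  [  -0.20    -0.20     0.85]
Cofactors of I−A, C_ij = (−1)^(i+j)·(minor ij) (rows/columns in the sector order above):
  C_11 = (0.85)(0.85) − (-0.30)(-0.20) = 0.6625
  C_12 = −[(-0.30)(0.85) − (-0.30)(-0.20)] = 0.3150
  C_13 = (-0.30)(-0.20) − (0.85)(-0.20) = 0.2300
  C_21 = −[(0.00)(0.85) − (-0.25)(-0.20)] = 0.0500
  C_22 = (0.75)(0.85) − (-0.25)(-0.20) = 0.5875
  C_23 = −[(0.75)(-0.20) − (0.00)(-0.20)] = 0.1500
  C_31 = (0.00)(-0.30) − (-0.25)(0.85) = 0.2125
  C_32 = −[(0.75)(-0.30) − (-0.25)(-0.30)] = 0.3000
  C_33 = (0.75)(0.85) − (0.00)(-0.30) = 0.6375
det(I−A) = Σ_j (I−A)_1j·C_1j = (0.75)(0.6625) + (0.00)(0.3150) + (-0.25)(0.2300) = 0.439375
adj(I−A) = Cᵀ =
  [ 0.6625   0.0500   0.2125]
  [ 0.3150   0.5875   0.3000]
  [ 0.2300   0.1500   0.6375]
(I − A)⁻¹ = adj(I−A) / det(I−A) ≈
  [   1.5078     0.1138     0.4836]
  [   0.7169     1.3371     0.6828]
  [   0.5235     0.3414     1.4509]
Δx = (I − A)⁻¹ Δd with Δd having +120 in the Plastics component and 0 elsewhere.
So Δx_3 = L_32 · (+120), where L_32 = adj(I−A)_32 / det(I−A) = 0.1500 / 0.439375.
Δx_3 = 0.1500 × (+120) / 0.439375 = 18.00 / 0.439375 ≈ 40.97.

Δx_3 = 40.97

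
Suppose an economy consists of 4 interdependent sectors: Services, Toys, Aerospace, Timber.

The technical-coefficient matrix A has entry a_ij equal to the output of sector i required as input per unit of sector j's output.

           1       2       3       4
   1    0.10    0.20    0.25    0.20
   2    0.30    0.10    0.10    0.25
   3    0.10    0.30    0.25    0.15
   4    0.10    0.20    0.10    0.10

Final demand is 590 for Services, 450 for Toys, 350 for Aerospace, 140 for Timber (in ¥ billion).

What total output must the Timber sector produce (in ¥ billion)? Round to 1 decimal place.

I − A =
  [   0.90    -0.20    -0.25    -0.20]
  [  -0.30     0.90    -0.10    -0.25]
  [  -0.10    -0.30     0.75    -0.15]
  [  -0.10    -0.20    -0.10     0.90]
Compute the cofactors C_ij = (−1)^(i+j)·(3×3 minor ij) of I−A; the adjugate is their transpose:
adj(I−A) = Cᵀ =
  [ 0.51900   0.24300   0.23500   0.22200]
  [ 0.22975   0.55075   0.18125   0.23425]
  [ 0.18700   0.28900   0.59500   0.22100]
  [ 0.12950   0.18150   0.13250   0.48850]
det(I−A) = Σ_j (I−A)_1j·C_1j = (0.90)(0.51900) + (-0.20)(0.22975) + (-0.25)(0.18700) + (-0.20)(0.12950) = 0.3485
(I − A)⁻¹ = adj(I−A) / det(I−A) ≈
  [   1.4892     0.6973     0.6743     0.6370]
  [   0.6593     1.5803     0.5201     0.6722]
  [   0.5366     0.8293     1.7073     0.6341]
  [   0.3716     0.5208     0.3802     1.4017]
x = (I − A)⁻¹ d = adj(I−A)·d / det(I−A), with det(I−A) = 0.3485:
  x_1 = (0.51900·590 + 0.24300·450 + 0.23500·350 + 0.22200·140) / 0.3485 = 528.89 / 0.3485 ≈ 1517.6
  x_2 = (0.22975·590 + 0.55075·450 + 0.18125·350 + 0.23425·140) / 0.3485 = 479.6225 / 0.3485 ≈ 1376.2
  x_3 = (0.18700·590 + 0.28900·450 + 0.59500·350 + 0.22100·140) / 0.3485 = 479.57 / 0.3485 ≈ 1376.1
  x_4 = (0.12950·590 + 0.18150·450 + 0.13250·350 + 0.48850·140) / 0.3485 = 272.845 / 0.3485 ≈ 782.9

x_4 = 782.9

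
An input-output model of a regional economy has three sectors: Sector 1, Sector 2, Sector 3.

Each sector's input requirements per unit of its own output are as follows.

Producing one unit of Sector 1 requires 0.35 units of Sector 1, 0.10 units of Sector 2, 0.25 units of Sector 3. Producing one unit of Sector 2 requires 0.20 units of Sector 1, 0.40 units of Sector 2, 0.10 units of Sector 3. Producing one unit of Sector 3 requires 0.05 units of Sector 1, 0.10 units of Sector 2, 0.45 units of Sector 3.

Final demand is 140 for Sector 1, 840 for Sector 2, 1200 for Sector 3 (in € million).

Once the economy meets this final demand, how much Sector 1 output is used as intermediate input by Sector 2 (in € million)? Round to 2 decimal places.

z_12 = 418.48

I − A =
  [   0.65    -0.20    -0.05]
  [  -0.10     0.60    -0.10]
  [  -0.25    -0.10     0.55]
Cofactors of I−A, C_ij = (−1)^(i+j)·(minor ij) (rows/columns in the sector order above):
  C_11 = (0.60)(0.55) − (-0.10)(-0.10) = 0.3200
  C_12 = −[(-0.10)(0.55) − (-0.10)(-0.25)] = 0.0800
  C_13 = (-0.10)(-0.10) − (0.60)(-0.25) = 0.1600
  C_21 = −[(-0.20)(0.55) − (-0.05)(-0.10)] = 0.1150
  C_22 = (0.65)(0.55) − (-0.05)(-0.25) = 0.3450
  C_23 = −[(0.65)(-0.10) − (-0.20)(-0.25)] = 0.1150
  C_31 = (-0.20)(-0.10) − (-0.05)(0.60) = 0.0500
  C_32 = −[(0.65)(-0.10) − (-0.05)(-0.10)] = 0.0700
  C_33 = (0.65)(0.60) − (-0.20)(-0.10) = 0.3700
det(I−A) = Σ_j (I−A)_1j·C_1j = (0.65)(0.3200) + (-0.20)(0.0800) + (-0.05)(0.1600) = 0.1840
adj(I−A) = Cᵀ =
  [ 0.3200   0.1150   0.0500]
  [ 0.0800   0.3450   0.0700]
  [ 0.1600   0.1150   0.3700]
(I − A)⁻¹ = adj(I−A) / det(I−A) ≈
  [   1.7391     0.6250     0.2717]
  [   0.4348     1.8750     0.3804]
  [   0.8696     0.6250     2.0109]
First solve x = (I − A)⁻¹ d = adj(I−A)·d / det(I−A); in particular x_2 = (0.0800·140 + 0.3450·840 + 0.0700·1200) / 0.1840 = 385.00 / 0.1840 ≈ 2092.3913.
Intermediate flow from 1 to 2: z_12 = a_12 · x_2 = 0.20 × 385.00 / 0.1840 = 77.00 / 0.1840 ≈ 418.48.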